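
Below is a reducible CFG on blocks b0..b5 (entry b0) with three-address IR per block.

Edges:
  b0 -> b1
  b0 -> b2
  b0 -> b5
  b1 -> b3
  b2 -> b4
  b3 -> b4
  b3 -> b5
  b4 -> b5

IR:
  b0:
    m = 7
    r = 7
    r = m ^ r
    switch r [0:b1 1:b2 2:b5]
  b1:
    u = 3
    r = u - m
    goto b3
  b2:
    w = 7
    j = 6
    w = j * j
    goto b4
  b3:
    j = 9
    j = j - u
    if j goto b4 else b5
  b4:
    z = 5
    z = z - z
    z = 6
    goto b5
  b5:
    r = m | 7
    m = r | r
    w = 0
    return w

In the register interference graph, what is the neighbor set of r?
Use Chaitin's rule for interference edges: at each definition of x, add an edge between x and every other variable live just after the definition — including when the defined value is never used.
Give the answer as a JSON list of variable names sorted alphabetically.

Answer: ["m", "u"]

Derivation:
Per-block:
  b0: {m,r} / ∅
  b1: {r,u} / {m}
  b2: {j,w} / ∅
  b3: {j} / {u}
  b4: {z} / ∅
  b5: {m,r,w} / {m}

Backward fixpoint:
  live b0: ∅→{m}
  live b1: {m}→{m,u}
  live b2: {m}→{m}
  live b3: {m,u}→{m}
  live b4: {m}→{m}
  live b5: {m}→∅

Interference:
  j↔{m,u}
  m↔{j,r,u,w,z}
  r↔{m,u}
  u↔{j,m,r}
  w↔{m}
  z↔{m}

N(r) = ["m", "u"]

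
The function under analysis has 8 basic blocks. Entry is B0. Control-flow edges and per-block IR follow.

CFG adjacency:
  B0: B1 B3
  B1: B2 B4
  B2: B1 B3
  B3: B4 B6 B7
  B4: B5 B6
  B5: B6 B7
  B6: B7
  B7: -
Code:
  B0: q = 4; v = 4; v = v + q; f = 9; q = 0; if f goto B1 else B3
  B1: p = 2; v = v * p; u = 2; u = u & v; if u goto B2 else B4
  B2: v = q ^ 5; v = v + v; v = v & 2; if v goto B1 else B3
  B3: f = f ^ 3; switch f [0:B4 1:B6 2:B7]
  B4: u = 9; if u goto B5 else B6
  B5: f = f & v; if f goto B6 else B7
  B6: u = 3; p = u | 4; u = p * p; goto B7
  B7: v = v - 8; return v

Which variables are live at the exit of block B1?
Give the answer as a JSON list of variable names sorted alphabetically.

Answer: ["f", "q", "v"]

Analysis:
Block summaries:
  B0: def={f,q,v} ue=∅
  B1: def={p,u,v} ue={v}
  B2: def={v} ue={q}
  B3: def={f} ue={f}
  B4: def={u} ue=∅
  B5: def={f} ue={f,v}
  B6: def={p,u} ue=∅
  B7: def={v} ue={v}

Backward fixpoint:
  B0 li=∅ lo={f,q,v}
  B1 li={f,q,v} lo={f,q,v}
  B2 li={f,q} lo={f,q,v}
  B3 li={f,v} lo={f,v}
  B4 li={f,v} lo={f,v}
  B5 li={f,v} lo={v}
  B6 li={v} lo={v}
  B7 li={v} lo=∅

live-out(B1) = ["f", "q", "v"]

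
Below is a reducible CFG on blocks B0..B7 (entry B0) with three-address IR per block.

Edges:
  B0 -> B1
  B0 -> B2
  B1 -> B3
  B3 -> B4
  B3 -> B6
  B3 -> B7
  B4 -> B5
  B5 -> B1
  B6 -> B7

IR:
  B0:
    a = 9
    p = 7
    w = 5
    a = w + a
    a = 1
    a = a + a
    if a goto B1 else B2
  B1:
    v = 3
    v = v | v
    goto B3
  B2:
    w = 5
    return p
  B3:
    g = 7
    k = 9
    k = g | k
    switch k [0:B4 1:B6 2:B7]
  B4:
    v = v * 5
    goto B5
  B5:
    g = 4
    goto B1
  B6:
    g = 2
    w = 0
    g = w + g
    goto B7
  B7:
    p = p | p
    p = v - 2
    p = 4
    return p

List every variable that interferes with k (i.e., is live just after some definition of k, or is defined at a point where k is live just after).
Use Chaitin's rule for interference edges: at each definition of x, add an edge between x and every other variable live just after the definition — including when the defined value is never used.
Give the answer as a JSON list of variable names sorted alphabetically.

Per-block:
  B0 def {a,p,w} use ∅
  B1 def {v} use ∅
  B2 def {w} use {p}
  B3 def {g,k} use ∅
  B4 def {v} use {v}
  B5 def {g} use ∅
  B6 def {g,w} use ∅
  B7 def {p} use {p,v}

Backward fixpoint:
  B0: in=∅ out={p}
  B1: in={p} out={p,v}
  B2: in={p} out=∅
  B3: in={p,v} out={p,v}
  B4: in={p,v} out={p}
  B5: in={p} out={p}
  B6: in={p,v} out={p,v}
  B7: in={p,v} out=∅

Interfere edges:
  a↔{p,w}
  g↔{k,p,v,w}
  k↔{g,p,v}
  p↔{a,g,k,v,w}
  v↔{g,k,p,w}
  w↔{a,g,p,v}

N(k) = ["g", "p", "v"]

Answer: ["g", "p", "v"]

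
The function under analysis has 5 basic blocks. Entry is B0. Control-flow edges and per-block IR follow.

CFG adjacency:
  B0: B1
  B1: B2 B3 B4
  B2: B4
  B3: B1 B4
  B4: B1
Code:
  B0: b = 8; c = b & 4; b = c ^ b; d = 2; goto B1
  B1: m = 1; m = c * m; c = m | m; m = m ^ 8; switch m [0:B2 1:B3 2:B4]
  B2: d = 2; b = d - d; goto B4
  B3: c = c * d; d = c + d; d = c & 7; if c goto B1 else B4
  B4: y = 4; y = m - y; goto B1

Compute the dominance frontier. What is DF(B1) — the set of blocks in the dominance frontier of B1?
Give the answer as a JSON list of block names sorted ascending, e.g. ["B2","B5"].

idom tree: B1←B0 B2←B1 B3←B1 B4←B1
Join-block Dom:
  B1: preds {B0,B3,B4}: {B0} ∩ {B0,B1,B3} ∩ {B0,B1,B4} = {B0}; idom=B0
  B4: preds {B1,B2,B3}: {B0,B1} ∩ {B0,B1,B2} ∩ {B0,B1,B3} = {B0,B1}; idom=B1

Frontier:
  join B1 pred B0: · stop@B0
  join B1 pred B3: B3→B1 stop@B0
  join B1 pred B4: B4→B1 stop@B0
  join B4 pred B1: · stop@B1
  join B4 pred B2: B2 stop@B1
  join B4 pred B3: B3 stop@B1
  B0: DF=∅
  B1: DF={B1}
  B2: DF={B4}
  B3: DF={B1,B4}
  B4: DF={B1}

DF(B1) = ["B1"]

Answer: ["B1"]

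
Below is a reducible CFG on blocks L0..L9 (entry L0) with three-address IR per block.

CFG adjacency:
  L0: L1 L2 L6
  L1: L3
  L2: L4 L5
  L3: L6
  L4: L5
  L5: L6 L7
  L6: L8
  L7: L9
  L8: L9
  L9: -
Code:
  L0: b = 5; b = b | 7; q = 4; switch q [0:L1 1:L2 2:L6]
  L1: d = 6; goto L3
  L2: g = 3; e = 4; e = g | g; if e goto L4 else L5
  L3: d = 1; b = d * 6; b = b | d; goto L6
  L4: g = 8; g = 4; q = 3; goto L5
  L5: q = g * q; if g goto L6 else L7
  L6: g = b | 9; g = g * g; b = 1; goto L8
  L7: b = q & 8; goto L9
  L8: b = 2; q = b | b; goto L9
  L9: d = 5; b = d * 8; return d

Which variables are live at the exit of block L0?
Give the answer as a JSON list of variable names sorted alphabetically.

Per-block:
  L0: def={b,q} ue=∅
  L1: def={d} ue=∅
  L2: def={e,g} ue=∅
  L3: def={b,d} ue=∅
  L4: def={g,q} ue=∅
  L5: def={q} ue={g,q}
  L6: def={b,g} ue={b}
  L7: def={b} ue={q}
  L8: def={b,q} ue=∅
  L9: def={b,d} ue=∅

Live sets:
  live L0: ∅→{b,q}
  live L1: ∅→∅
  live L2: {b,q}→{b,g,q}
  live L3: ∅→{b}
  live L4: {b}→{b,g,q}
  live L5: {b,g,q}→{b,q}
  live L6: {b}→∅
  live L7: {q}→∅
  live L8: ∅→∅
  live L9: ∅→∅

live-out(L0) = ["b", "q"]

Answer: ["b", "q"]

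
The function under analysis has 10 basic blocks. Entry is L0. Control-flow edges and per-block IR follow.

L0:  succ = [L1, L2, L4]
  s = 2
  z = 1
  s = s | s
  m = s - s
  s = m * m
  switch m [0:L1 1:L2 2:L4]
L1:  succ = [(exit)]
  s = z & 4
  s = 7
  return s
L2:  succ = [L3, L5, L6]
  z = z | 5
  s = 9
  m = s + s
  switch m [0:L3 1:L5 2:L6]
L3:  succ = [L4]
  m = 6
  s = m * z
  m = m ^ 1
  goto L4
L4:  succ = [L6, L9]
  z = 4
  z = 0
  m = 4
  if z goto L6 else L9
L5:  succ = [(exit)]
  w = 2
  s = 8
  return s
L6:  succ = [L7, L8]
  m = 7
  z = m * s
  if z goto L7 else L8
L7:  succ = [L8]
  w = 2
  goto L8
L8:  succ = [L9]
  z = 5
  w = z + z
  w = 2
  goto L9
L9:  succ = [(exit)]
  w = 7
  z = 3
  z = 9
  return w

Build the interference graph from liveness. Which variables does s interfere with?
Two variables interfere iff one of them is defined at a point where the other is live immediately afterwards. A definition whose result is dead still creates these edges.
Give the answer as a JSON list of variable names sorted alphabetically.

def/use:
  L0 def {m,s,z} use ∅
  L1 def {s} use {z}
  L2 def {m,s,z} use {z}
  L3 def {m,s} use {z}
  L4 def {m,z} use ∅
  L5 def {s,w} use ∅
  L6 def {m,z} use {s}
  L7 def {w} use ∅
  L8 def {w,z} use ∅
  L9 def {w,z} use ∅

Backward fixpoint:
  live L0: ∅→{s,z}
  live L1: {z}→∅
  live L2: {z}→{s,z}
  live L3: {z}→{s}
  live L4: {s}→{s}
  live L5: ∅→∅
  live L6: {s}→∅
  live L7: ∅→∅
  live L8: ∅→∅
  live L9: ∅→∅

Interfere edges:
  m — {s,z}
  s — {m,z}
  w — {z}
  z — {m,s,w}

N(s) = ["m", "z"]

Answer: ["m", "z"]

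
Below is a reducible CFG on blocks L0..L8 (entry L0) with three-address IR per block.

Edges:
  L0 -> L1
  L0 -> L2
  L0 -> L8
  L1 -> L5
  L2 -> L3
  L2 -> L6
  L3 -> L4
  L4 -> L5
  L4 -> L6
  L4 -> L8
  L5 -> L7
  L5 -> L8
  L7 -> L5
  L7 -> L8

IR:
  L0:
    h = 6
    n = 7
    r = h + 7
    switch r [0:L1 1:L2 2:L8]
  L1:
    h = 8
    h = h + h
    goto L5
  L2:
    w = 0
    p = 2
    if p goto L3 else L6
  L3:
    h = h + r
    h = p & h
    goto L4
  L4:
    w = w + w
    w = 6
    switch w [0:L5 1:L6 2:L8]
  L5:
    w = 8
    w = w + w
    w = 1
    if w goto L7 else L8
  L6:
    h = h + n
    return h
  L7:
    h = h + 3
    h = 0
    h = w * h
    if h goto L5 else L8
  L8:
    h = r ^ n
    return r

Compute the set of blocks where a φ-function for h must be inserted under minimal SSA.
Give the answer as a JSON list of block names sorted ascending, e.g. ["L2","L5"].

Answer: ["L5", "L6", "L8"]

Analysis:
idom tree: L1←L0 L2←L0 L3←L2 L4←L3 L5←L0 L6←L2 L7←L5 L8←L0
Join-block Dom:
  L5: preds {L1,L4,L7}: {L0,L1} ∩ {L0,L2,L3,L4} ∩ {L0,L5,L7} = {L0}; idom=L0
  L6: preds {L2,L4}: {L0,L2} ∩ {L0,L2,L3,L4} = {L0,L2}; idom=L2
  L8: preds {L0,L4,L5,L7}: {L0} ∩ {L0,L2,L3,L4} ∩ {L0,L5} ∩ {L0,L5,L7} = {L0}; idom=L0

DF walk-up:
  join L5 pred L1: L1 stop@L0
  join L5 pred L4: L4→L3→L2 stop@L0
  join L5 pred L7: L7→L5 stop@L0
  join L6 pred L2: · stop@L2
  join L6 pred L4: L4→L3 stop@L2
  join L8 pred L0: · stop@L0
  join L8 pred L4: L4→L3→L2 stop@L0
  join L8 pred L5: L5 stop@L0
  join L8 pred L7: L7→L5 stop@L0
  DF(L0)=∅
  DF(L1)={L5}
  DF(L2)={L5,L8}
  DF(L3)={L5,L6,L8}
  DF(L4)={L5,L6,L8}
  DF(L5)={L5,L8}
  DF(L6)=∅
  DF(L7)={L5,L8}
  DF(L8)=∅

φ for h: defs {L0,L1,L3,L6,L7,L8}
  DF⁺ = {L5,L6,L8}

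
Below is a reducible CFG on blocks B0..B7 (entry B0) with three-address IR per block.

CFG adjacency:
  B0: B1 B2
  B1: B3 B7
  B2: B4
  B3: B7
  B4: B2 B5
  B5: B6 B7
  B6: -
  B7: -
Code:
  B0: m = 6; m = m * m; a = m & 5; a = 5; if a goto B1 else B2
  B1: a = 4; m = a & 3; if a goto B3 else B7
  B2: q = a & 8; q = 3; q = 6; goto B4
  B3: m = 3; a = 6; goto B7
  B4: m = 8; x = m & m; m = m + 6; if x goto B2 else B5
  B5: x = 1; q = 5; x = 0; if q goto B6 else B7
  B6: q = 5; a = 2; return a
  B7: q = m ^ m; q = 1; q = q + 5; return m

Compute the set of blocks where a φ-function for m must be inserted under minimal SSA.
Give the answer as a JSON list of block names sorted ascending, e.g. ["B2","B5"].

idom tree: B1←B0 B2←B0 B3←B1 B4←B2 B5←B4 B6←B5 B7←B0
Join-block Dom:
  B2: preds {B0,B4}: {B0} ∩ {B0,B2,B4} = {B0}; idom=B0
  B7: preds {B1,B3,B5}: {B0,B1} ∩ {B0,B1,B3} ∩ {B0,B2,B4,B5} = {B0}; idom=B0

Frontier:
  B2←B0: walk · to B0
  B2←B4: walk B4→B2 to B0
  B7←B1: walk B1 to B0
  B7←B3: walk B3→B1 to B0
  B7←B5: walk B5→B4→B2 to B0
  B0 → ∅
  B1 → {B7}
  B2 → {B2,B7}
  B3 → {B7}
  B4 → {B2,B7}
  B5 → {B7}
  B6 → ∅
  B7 → ∅

φ for m: defs {B0,B1,B3,B4}
  DF⁺ = {B2,B7}

Answer: ["B2", "B7"]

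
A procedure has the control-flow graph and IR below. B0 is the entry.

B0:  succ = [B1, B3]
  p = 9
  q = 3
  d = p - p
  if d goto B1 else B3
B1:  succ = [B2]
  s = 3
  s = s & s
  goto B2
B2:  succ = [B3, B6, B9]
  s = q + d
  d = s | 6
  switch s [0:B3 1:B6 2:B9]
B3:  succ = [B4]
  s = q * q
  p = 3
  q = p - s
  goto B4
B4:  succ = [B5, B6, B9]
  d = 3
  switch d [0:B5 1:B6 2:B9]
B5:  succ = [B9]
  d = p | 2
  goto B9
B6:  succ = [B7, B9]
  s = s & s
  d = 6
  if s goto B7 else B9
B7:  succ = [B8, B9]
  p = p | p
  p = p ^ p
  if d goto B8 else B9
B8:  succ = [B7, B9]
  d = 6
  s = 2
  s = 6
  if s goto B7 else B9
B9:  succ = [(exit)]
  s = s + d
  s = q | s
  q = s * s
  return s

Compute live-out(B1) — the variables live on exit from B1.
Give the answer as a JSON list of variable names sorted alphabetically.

Answer: ["d", "p", "q"]

Analysis:
def/use:
  B0 def {d,p,q} use ∅
  B1 def {s} use ∅
  B2 def {d,s} use {d,q}
  B3 def {p,q,s} use {q}
  B4 def {d} use ∅
  B5 def {d} use {p}
  B6 def {d,s} use {s}
  B7 def {p} use {d,p}
  B8 def {d,s} use ∅
  B9 def {q,s} use {d,q,s}

Live sets:
  B0: in=∅ out={d,p,q}
  B1: in={d,p,q} out={d,p,q}
  B2: in={d,p,q} out={d,p,q,s}
  B3: in={q} out={p,q,s}
  B4: in={p,q,s} out={d,p,q,s}
  B5: in={p,q,s} out={d,q,s}
  B6: in={p,q,s} out={d,p,q,s}
  B7: in={d,p,q,s} out={d,p,q,s}
  B8: in={p,q} out={d,p,q,s}
  B9: in={d,q,s} out=∅

live-out(B1) = ["d", "p", "q"]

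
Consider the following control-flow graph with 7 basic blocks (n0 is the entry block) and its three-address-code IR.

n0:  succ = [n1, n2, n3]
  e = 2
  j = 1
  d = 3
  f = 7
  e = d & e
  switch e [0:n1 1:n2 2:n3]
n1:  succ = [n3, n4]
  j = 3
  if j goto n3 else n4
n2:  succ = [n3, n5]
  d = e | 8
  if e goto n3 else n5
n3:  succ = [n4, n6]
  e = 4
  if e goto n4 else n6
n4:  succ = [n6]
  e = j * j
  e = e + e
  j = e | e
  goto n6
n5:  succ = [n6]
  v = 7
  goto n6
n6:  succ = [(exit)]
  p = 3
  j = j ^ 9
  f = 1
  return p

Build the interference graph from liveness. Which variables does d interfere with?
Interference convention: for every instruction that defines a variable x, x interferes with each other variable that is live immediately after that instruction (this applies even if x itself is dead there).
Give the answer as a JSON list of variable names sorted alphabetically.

Per-block:
  n0 def {d,e,f,j} use ∅
  n1 def {j} use ∅
  n2 def {d} use {e}
  n3 def {e} use ∅
  n4 def {e,j} use {j}
  n5 def {v} use ∅
  n6 def {f,j,p} use {j}

Live sets:
  live n0: ∅→{e,j}
  live n1: ∅→{j}
  live n2: {e,j}→{j}
  live n3: {j}→{j}
  live n4: {j}→{j}
  live n5: {j}→{j}
  live n6: {j}→∅

Interfere edges:
  d — {e,f,j}
  e — {d,f,j}
  f — {d,e,j,p}
  j — {d,e,f,p,v}
  p — {f,j}
  v — {j}

N(d) = ["e", "f", "j"]

Answer: ["e", "f", "j"]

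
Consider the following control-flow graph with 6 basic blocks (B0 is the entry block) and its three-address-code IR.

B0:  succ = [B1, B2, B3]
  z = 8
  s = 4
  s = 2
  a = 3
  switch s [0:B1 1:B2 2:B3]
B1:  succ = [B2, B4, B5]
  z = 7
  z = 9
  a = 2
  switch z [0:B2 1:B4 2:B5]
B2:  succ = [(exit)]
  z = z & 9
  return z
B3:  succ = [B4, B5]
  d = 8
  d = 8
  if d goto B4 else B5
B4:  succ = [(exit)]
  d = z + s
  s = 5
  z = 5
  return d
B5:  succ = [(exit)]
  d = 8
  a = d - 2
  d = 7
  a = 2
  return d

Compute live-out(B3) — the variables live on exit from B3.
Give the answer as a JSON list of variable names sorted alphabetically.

Answer: ["s", "z"]

Analysis:
def/use:
  B0: def={a,s,z} ue=∅
  B1: def={a,z} ue=∅
  B2: def={z} ue={z}
  B3: def={d} ue=∅
  B4: def={d,s,z} ue={s,z}
  B5: def={a,d} ue=∅

Backward fixpoint:
  B0 li=∅ lo={s,z}
  B1 li={s} lo={s,z}
  B2 li={z} lo=∅
  B3 li={s,z} lo={s,z}
  B4 li={s,z} lo=∅
  B5 li=∅ lo=∅

live-out(B3) = ["s", "z"]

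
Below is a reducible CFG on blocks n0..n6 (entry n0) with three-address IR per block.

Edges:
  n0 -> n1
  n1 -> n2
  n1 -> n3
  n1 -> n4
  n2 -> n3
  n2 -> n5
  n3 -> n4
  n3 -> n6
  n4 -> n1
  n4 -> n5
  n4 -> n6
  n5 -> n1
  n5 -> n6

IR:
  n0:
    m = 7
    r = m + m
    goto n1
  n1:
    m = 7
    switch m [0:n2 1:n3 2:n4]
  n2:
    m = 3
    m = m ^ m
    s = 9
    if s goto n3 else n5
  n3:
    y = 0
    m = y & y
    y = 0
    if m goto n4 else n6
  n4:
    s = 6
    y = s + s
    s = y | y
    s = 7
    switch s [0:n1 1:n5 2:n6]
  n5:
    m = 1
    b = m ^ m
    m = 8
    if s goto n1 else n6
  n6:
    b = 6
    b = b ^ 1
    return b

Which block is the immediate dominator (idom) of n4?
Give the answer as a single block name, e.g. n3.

Answer: n1

Analysis:
idom tree: n1←n0 n2←n1 n3←n1 n4←n1 n5←n1 n6←n1
Join-block Dom:
  n1: preds {n0,n4,n5}: {n0} ∩ {n0,n1,n4} ∩ {n0,n1,n5} = {n0}; idom=n0
  n3: preds {n1,n2}: {n0,n1} ∩ {n0,n1,n2} = {n0,n1}; idom=n1
  n4: preds {n1,n3}: {n0,n1} ∩ {n0,n1,n3} = {n0,n1}; idom=n1
  n5: preds {n2,n4}: {n0,n1,n2} ∩ {n0,n1,n4} = {n0,n1}; idom=n1
  n6: preds {n3,n4,n5}: {n0,n1,n3} ∩ {n0,n1,n4} ∩ {n0,n1,n5} = {n0,n1}; idom=n1

idom(n4) = n1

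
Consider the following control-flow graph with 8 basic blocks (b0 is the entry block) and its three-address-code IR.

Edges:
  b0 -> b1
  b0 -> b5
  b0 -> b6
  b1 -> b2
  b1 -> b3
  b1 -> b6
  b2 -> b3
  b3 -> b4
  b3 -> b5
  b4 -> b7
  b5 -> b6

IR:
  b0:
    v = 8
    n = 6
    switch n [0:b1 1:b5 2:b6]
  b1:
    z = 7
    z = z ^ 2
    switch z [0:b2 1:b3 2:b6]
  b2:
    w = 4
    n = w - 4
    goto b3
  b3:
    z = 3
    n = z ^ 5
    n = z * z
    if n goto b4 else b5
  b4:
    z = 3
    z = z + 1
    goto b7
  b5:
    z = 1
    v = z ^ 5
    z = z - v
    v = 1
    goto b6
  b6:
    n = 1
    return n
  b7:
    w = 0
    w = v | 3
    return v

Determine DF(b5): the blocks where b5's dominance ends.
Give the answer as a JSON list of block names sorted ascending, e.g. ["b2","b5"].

Answer: ["b6"]

Working:
idom tree: b1←b0 b2←b1 b3←b1 b4←b3 b5←b0 b6←b0 b7←b4
Dom∩ at merges:
  b3: preds {b1,b2}: {b0,b1} ∩ {b0,b1,b2} = {b0,b1}; idom=b1
  b5: preds {b0,b3}: {b0} ∩ {b0,b1,b3} = {b0}; idom=b0
  b6: preds {b0,b1,b5}: {b0} ∩ {b0,b1} ∩ {b0,b5} = {b0}; idom=b0

DF walk-up:
  join b3 pred b1: · stop@b1
  join b3 pred b2: b2 stop@b1
  join b5 pred b0: · stop@b0
  join b5 pred b3: b3→b1 stop@b0
  join b6 pred b0: · stop@b0
  join b6 pred b1: b1 stop@b0
  join b6 pred b5: b5 stop@b0
  DF(b0)=∅
  DF(b1)={b5,b6}
  DF(b2)={b3}
  DF(b3)={b5}
  DF(b4)=∅
  DF(b5)={b6}
  DF(b6)=∅
  DF(b7)=∅

DF(b5) = ["b6"]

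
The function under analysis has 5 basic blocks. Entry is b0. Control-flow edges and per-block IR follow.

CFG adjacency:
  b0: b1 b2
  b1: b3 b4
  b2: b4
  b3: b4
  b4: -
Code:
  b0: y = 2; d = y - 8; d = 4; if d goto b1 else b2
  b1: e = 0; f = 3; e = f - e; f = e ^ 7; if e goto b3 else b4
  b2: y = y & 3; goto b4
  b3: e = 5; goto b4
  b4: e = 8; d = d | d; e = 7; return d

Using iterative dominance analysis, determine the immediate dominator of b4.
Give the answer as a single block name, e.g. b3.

Answer: b0

Derivation:
idom tree: b1←b0 b2←b0 b3←b1 b4←b0
Dom at joins:
  b4: preds {b1,b2,b3}: {b0,b1} ∩ {b0,b2} ∩ {b0,b1,b3} = {b0}; idom=b0

idom(b4) = b0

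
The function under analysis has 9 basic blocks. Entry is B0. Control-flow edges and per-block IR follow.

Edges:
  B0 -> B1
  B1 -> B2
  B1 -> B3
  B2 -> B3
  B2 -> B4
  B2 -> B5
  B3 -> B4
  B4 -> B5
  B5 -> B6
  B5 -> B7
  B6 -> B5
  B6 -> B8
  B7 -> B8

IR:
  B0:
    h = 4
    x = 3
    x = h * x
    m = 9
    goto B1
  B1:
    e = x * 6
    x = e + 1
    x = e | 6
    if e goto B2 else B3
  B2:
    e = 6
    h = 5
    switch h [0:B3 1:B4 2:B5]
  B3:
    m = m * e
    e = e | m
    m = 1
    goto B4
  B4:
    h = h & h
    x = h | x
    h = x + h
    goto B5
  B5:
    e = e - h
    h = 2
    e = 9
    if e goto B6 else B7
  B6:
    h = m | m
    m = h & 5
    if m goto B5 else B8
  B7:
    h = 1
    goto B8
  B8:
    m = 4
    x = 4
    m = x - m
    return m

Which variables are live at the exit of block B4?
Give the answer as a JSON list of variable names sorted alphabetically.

def/use:
  B0: def={h,m,x} ue=∅
  B1: def={e,x} ue={x}
  B2: def={e,h} ue=∅
  B3: def={e,m} ue={e,m}
  B4: def={h,x} ue={h,x}
  B5: def={e,h} ue={e,h}
  B6: def={h,m} ue={m}
  B7: def={h} ue=∅
  B8: def={m,x} ue=∅

Backward fixpoint:
  live B0: ∅→{h,m,x}
  live B1: {h,m,x}→{e,h,m,x}
  live B2: {m,x}→{e,h,m,x}
  live B3: {e,h,m,x}→{e,h,m,x}
  live B4: {e,h,m,x}→{e,h,m}
  live B5: {e,h,m}→{e,m}
  live B6: {e,m}→{e,h,m}
  live B7: ∅→∅
  live B8: ∅→∅

live-out(B4) = ["e", "h", "m"]

Answer: ["e", "h", "m"]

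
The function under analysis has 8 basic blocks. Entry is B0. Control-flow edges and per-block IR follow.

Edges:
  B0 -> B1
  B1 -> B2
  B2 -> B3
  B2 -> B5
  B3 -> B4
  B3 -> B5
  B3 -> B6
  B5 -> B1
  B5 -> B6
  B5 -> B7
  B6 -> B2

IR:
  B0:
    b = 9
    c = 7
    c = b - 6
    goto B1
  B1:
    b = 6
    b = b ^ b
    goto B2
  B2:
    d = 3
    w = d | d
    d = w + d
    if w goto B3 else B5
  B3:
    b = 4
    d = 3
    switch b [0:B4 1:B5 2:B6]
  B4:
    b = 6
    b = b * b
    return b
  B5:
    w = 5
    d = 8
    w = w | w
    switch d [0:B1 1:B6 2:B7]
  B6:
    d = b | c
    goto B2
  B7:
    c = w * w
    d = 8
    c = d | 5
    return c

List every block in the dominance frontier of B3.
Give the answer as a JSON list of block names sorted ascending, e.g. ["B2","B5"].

Answer: ["B5", "B6"]

Working:
idom tree: B1←B0 B2←B1 B3←B2 B4←B3 B5←B2 B6←B2 B7←B5
Dom at joins:
  B1: preds {B0,B5}: {B0} ∩ {B0,B1,B2,B5} = {B0}; idom=B0
  B2: preds {B1,B6}: {B0,B1} ∩ {B0,B1,B2,B6} = {B0,B1}; idom=B1
  B5: preds {B2,B3}: {B0,B1,B2} ∩ {B0,B1,B2,B3} = {B0,B1,B2}; idom=B2
  B6: preds {B3,B5}: {B0,B1,B2,B3} ∩ {B0,B1,B2,B5} = {B0,B1,B2}; idom=B2

DF derivation:
  join B1 pred B0: · stop@B0
  join B1 pred B5: B5→B2→B1 stop@B0
  join B2 pred B1: · stop@B1
  join B2 pred B6: B6→B2 stop@B1
  join B5 pred B2: · stop@B2
  join B5 pred B3: B3 stop@B2
  join B6 pred B3: B3 stop@B2
  join B6 pred B5: B5 stop@B2
  B0 → ∅
  B1 → {B1}
  B2 → {B1,B2}
  B3 → {B5,B6}
  B4 → ∅
  B5 → {B1,B6}
  B6 → {B2}
  B7 → ∅

DF(B3) = ["B5", "B6"]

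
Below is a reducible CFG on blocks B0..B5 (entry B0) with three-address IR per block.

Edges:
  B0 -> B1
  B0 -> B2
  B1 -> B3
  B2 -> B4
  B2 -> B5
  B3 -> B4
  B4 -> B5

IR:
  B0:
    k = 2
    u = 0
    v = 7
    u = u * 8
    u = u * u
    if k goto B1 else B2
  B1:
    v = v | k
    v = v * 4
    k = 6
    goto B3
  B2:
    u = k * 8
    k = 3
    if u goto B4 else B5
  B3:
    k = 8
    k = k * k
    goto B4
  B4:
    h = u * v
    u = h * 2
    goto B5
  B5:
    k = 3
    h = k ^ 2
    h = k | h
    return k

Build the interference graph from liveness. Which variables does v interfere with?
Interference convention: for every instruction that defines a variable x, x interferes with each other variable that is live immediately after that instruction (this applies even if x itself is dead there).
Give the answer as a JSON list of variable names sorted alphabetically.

Block summaries:
  B0: def={k,u,v} ue=∅
  B1: def={k,v} ue={k,v}
  B2: def={k,u} ue={k}
  B3: def={k} ue=∅
  B4: def={h,u} ue={u,v}
  B5: def={h,k} ue=∅

Backward fixpoint:
  live B0: ∅→{k,u,v}
  live B1: {k,u,v}→{u,v}
  live B2: {k,v}→{u,v}
  live B3: {u,v}→{u,v}
  live B4: {u,v}→∅
  live B5: ∅→∅

Interfere edges:
  h — {k}
  k — {h,u,v}
  u — {k,v}
  v — {k,u}

N(v) = ["k", "u"]

Answer: ["k", "u"]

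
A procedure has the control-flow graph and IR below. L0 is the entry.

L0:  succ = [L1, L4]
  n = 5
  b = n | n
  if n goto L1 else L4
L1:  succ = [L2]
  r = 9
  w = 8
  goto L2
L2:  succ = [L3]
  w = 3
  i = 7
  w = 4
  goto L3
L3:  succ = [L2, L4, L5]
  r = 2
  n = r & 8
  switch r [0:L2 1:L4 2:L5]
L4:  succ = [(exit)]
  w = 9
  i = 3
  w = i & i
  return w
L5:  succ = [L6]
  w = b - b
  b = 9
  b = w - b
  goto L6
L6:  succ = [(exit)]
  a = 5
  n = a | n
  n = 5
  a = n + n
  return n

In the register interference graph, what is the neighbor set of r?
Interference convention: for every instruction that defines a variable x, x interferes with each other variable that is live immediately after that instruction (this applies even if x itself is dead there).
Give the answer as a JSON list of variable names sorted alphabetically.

Answer: ["b", "n"]

Working:
def/use:
  L0: {b,n} / ∅
  L1: {r,w} / ∅
  L2: {i,w} / ∅
  L3: {n,r} / ∅
  L4: {i,w} / ∅
  L5: {b,w} / {b}
  L6: {a,n} / {n}

Liveness:
  L0 li=∅ lo={b}
  L1 li={b} lo={b}
  L2 li={b} lo={b}
  L3 li={b} lo={b,n}
  L4 li=∅ lo=∅
  L5 li={b,n} lo={n}
  L6 li={n} lo=∅

Conflict graph:
  a — {n}
  b — {i,n,r,w}
  i — {b}
  n — {a,b,r,w}
  r — {b,n}
  w — {b,n}

N(r) = ["b", "n"]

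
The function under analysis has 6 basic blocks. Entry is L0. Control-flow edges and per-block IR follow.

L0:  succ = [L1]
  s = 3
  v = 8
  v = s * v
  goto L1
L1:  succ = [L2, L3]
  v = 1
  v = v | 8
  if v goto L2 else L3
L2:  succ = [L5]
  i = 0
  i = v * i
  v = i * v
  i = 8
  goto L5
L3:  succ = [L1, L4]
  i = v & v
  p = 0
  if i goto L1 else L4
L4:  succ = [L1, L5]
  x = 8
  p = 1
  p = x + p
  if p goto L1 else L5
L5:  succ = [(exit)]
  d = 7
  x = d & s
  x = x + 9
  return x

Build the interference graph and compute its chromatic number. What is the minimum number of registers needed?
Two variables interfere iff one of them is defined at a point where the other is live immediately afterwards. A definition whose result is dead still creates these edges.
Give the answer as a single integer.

Answer: 3

Working:
def/use:
  L0 def {s,v} use ∅
  L1 def {v} use ∅
  L2 def {i,v} use {v}
  L3 def {i,p} use {v}
  L4 def {p,x} use ∅
  L5 def {d,x} use {s}

Backward fixpoint:
  live L0: ∅→{s}
  live L1: {s}→{s,v}
  live L2: {s,v}→{s}
  live L3: {s,v}→{s}
  live L4: {s}→{s}
  live L5: {s}→∅

Interference:
  d — {s}
  i — {p,s,v}
  p — {i,s,x}
  s — {d,i,p,v,x}
  v — {i,s}
  x — {p,s}

Registers:
  clique {i,p,s} ⇒ need ≥ 3
  assign d→R1 i→R1 p→R2 s→R0 v→R2 x→R1 — no edge inside a register ⇒ χ ≤ 3
  χ = 3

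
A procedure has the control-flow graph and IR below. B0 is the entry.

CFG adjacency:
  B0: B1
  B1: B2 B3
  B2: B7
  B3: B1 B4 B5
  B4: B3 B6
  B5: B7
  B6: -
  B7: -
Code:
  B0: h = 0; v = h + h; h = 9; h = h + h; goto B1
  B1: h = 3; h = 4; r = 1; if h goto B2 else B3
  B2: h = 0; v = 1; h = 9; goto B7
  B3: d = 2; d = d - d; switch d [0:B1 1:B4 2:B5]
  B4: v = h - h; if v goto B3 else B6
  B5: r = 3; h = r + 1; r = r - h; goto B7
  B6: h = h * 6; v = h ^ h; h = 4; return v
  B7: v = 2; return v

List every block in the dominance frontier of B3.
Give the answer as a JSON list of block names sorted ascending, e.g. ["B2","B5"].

Answer: ["B1", "B3", "B7"]

Analysis:
idom tree: B1←B0 B2←B1 B3←B1 B4←B3 B5←B3 B6←B4 B7←B1
Join-block Dom:
  B1: preds {B0,B3}: {B0} ∩ {B0,B1,B3} = {B0}; idom=B0
  B3: preds {B1,B4}: {B0,B1} ∩ {B0,B1,B3,B4} = {B0,B1}; idom=B1
  B7: preds {B2,B5}: {B0,B1,B2} ∩ {B0,B1,B3,B5} = {B0,B1}; idom=B1

Frontier:
  B1←B0: walk · to B0
  B1←B3: walk B3→B1 to B0
  B3←B1: walk · to B1
  B3←B4: walk B4→B3 to B1
  B7←B2: walk B2 to B1
  B7←B5: walk B5→B3 to B1
  B0: DF=∅
  B1: DF={B1}
  B2: DF={B7}
  B3: DF={B1,B3,B7}
  B4: DF={B3}
  B5: DF={B7}
  B6: DF=∅
  B7: DF=∅

DF(B3) = ["B1", "B3", "B7"]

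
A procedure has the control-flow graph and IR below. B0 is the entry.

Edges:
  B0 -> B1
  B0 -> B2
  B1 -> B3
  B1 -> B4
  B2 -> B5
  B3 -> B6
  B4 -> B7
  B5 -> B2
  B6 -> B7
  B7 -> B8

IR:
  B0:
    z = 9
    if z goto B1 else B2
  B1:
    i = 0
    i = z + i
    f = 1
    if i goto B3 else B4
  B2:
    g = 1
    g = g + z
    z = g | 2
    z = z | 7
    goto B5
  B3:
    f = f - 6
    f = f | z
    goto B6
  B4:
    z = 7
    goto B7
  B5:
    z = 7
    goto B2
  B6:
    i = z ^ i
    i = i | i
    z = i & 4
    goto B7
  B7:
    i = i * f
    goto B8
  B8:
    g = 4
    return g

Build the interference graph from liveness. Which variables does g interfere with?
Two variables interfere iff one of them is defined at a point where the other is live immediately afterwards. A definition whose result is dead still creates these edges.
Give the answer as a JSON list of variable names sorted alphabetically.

Block summaries:
  B0: {z} / ∅
  B1: {f,i} / {z}
  B2: {g,z} / {z}
  B3: {f} / {f,z}
  B4: {z} / ∅
  B5: {z} / ∅
  B6: {i,z} / {i,z}
  B7: {i} / {f,i}
  B8: {g} / ∅

Backward fixpoint:
  B0 li=∅ lo={z}
  B1 li={z} lo={f,i,z}
  B2 li={z} lo=∅
  B3 li={f,i,z} lo={f,i,z}
  B4 li={f,i} lo={f,i}
  B5 li=∅ lo={z}
  B6 li={f,i,z} lo={f,i}
  B7 li={f,i} lo=∅
  B8 li=∅ lo=∅

Conflict graph:
  f: {i,z}
  g: {z}
  i: {f,z}
  z: {f,g,i}

N(g) = ["z"]

Answer: ["z"]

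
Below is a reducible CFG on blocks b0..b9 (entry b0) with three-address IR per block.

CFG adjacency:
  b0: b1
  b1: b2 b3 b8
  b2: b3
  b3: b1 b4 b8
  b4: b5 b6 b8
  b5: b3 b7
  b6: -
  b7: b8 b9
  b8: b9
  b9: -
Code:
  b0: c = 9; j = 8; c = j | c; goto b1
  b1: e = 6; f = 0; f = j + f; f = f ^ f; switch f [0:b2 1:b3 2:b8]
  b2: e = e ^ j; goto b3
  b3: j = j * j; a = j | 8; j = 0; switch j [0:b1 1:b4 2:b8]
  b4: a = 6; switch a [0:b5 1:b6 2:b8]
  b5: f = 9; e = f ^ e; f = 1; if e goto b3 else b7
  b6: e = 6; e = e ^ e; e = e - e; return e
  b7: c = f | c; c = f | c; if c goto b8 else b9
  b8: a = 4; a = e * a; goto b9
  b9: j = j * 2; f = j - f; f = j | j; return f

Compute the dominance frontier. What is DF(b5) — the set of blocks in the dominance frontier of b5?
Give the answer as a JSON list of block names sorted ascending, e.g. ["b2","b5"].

idom tree: b1←b0 b2←b1 b3←b1 b4←b3 b5←b4 b6←b4 b7←b5 b8←b1 b9←b1
Join-block Dom:
  b1: preds {b0,b3}: {b0} ∩ {b0,b1,b3} = {b0}; idom=b0
  b3: preds {b1,b2,b5}: {b0,b1} ∩ {b0,b1,b2} ∩ {b0,b1,b3,b4,b5} = {b0,b1}; idom=b1
  b8: preds {b1,b3,b4,b7}: {b0,b1} ∩ {b0,b1,b3} ∩ {b0,b1,b3,b4} ∩ {b0,b1,b3,b4,b5,b7} = {b0,b1}; idom=b1
  b9: preds {b7,b8}: {b0,b1,b3,b4,b5,b7} ∩ {b0,b1,b8} = {b0,b1}; idom=b1

DF walk-up:
  b1←b0: walk · to b0
  b1←b3: walk b3→b1 to b0
  b3←b1: walk · to b1
  b3←b2: walk b2 to b1
  b3←b5: walk b5→b4→b3 to b1
  b8←b1: walk · to b1
  b8←b3: walk b3 to b1
  b8←b4: walk b4→b3 to b1
  b8←b7: walk b7→b5→b4→b3 to b1
  b9←b7: walk b7→b5→b4→b3 to b1
  b9←b8: walk b8 to b1
  b0: DF=∅
  b1: DF={b1}
  b2: DF={b3}
  b3: DF={b1,b3,b8,b9}
  b4: DF={b3,b8,b9}
  b5: DF={b3,b8,b9}
  b6: DF=∅
  b7: DF={b8,b9}
  b8: DF={b9}
  b9: DF=∅

DF(b5) = ["b3", "b8", "b9"]

Answer: ["b3", "b8", "b9"]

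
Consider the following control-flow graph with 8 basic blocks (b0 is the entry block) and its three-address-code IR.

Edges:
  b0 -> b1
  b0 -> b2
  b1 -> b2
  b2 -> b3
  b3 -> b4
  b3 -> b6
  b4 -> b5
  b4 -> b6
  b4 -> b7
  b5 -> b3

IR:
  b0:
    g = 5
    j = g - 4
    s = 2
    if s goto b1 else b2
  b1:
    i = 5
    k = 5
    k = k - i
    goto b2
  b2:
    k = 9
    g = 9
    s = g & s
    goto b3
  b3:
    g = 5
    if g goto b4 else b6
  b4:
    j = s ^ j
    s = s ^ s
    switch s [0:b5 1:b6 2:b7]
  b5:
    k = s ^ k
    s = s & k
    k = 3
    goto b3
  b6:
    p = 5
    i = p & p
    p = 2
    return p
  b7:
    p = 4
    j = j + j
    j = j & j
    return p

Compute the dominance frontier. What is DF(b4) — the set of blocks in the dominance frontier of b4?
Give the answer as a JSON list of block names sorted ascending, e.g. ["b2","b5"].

Answer: ["b3", "b6"]

Working:
idom tree: b1←b0 b2←b0 b3←b2 b4←b3 b5←b4 b6←b3 b7←b4
Dom∩ at merges:
  b2: preds {b0,b1}: {b0} ∩ {b0,b1} = {b0}; idom=b0
  b3: preds {b2,b5}: {b0,b2} ∩ {b0,b2,b3,b4,b5} = {b0,b2}; idom=b2
  b6: preds {b3,b4}: {b0,b2,b3} ∩ {b0,b2,b3,b4} = {b0,b2,b3}; idom=b3

Frontier:
  b2←b0: walk · to b0
  b2←b1: walk b1 to b0
  b3←b2: walk · to b2
  b3←b5: walk b5→b4→b3 to b2
  b6←b3: walk · to b3
  b6←b4: walk b4 to b3
  DF(b0)=∅
  DF(b1)={b2}
  DF(b2)=∅
  DF(b3)={b3}
  DF(b4)={b3,b6}
  DF(b5)={b3}
  DF(b6)=∅
  DF(b7)=∅

DF(b4) = ["b3", "b6"]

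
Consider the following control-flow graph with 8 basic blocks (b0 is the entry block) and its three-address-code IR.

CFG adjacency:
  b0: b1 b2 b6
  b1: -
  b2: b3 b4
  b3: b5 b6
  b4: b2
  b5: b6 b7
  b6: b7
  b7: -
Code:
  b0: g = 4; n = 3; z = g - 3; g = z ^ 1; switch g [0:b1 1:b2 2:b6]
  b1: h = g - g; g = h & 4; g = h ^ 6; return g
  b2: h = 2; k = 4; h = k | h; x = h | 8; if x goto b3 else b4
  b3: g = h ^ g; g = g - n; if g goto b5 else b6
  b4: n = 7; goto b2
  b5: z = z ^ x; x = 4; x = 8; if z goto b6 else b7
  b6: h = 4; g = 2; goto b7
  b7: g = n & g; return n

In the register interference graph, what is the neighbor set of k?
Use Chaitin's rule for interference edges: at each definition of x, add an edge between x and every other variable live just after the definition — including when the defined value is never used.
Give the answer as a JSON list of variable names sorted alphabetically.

Answer: ["g", "h", "n", "z"]

Working:
Block summaries:
  b0 def {g,n,z} use ∅
  b1 def {g,h} use {g}
  b2 def {h,k,x} use ∅
  b3 def {g} use {g,h,n}
  b4 def {n} use ∅
  b5 def {x,z} use {x,z}
  b6 def {g,h} use ∅
  b7 def {g} use {g,n}

Liveness:
  b0 li=∅ lo={g,n,z}
  b1 li={g} lo=∅
  b2 li={g,n,z} lo={g,h,n,x,z}
  b3 li={g,h,n,x,z} lo={g,n,x,z}
  b4 li={g,z} lo={g,n,z}
  b5 li={g,n,x,z} lo={g,n}
  b6 li={n} lo={g,n}
  b7 li={g,n} lo=∅

Conflict graph:
  g: {h,k,n,x,z}
  h: {g,k,n,x,z}
  k: {g,h,n,z}
  n: {g,h,k,x,z}
  x: {g,h,n,z}
  z: {g,h,k,n,x}

N(k) = ["g", "h", "n", "z"]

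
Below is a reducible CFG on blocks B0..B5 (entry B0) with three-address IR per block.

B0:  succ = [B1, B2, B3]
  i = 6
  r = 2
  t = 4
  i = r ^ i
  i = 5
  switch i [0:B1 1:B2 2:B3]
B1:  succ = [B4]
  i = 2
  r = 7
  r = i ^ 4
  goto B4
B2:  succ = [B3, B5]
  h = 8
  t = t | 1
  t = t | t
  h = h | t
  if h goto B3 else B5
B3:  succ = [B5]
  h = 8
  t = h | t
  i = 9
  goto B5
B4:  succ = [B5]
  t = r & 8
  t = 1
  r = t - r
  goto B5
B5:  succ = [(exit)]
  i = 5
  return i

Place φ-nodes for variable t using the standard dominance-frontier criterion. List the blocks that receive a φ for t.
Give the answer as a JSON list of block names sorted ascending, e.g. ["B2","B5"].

Answer: ["B3", "B5"]

Derivation:
idom tree: B1←B0 B2←B0 B3←B0 B4←B1 B5←B0
Dom∩ at merges:
  B3: preds {B0,B2}: {B0} ∩ {B0,B2} = {B0}; idom=B0
  B5: preds {B2,B3,B4}: {B0,B2} ∩ {B0,B3} ∩ {B0,B1,B4} = {B0}; idom=B0

Frontier:
  B3←B0: walk · to B0
  B3←B2: walk B2 to B0
  B5←B2: walk B2 to B0
  B5←B3: walk B3 to B0
  B5←B4: walk B4→B1 to B0
  B0: DF=∅
  B1: DF={B5}
  B2: DF={B3,B5}
  B3: DF={B5}
  B4: DF={B5}
  B5: DF=∅

φ for t: defs {B0,B2,B3,B4}
  DF⁺ = {B3,B5}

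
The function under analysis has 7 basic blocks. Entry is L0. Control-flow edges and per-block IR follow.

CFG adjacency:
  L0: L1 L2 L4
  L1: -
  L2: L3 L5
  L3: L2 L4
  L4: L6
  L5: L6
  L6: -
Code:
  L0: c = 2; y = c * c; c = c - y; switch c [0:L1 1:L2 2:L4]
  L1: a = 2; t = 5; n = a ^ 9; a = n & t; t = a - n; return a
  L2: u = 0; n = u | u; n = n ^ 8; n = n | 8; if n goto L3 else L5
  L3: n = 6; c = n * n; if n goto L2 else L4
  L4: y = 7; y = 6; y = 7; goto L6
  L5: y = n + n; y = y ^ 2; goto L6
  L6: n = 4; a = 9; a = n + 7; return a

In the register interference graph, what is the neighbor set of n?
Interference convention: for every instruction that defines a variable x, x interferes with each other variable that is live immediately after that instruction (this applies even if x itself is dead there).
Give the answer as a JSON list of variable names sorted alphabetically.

Answer: ["a", "c", "t"]

Analysis:
Per-block:
  L0: def={c,y} ue=∅
  L1: def={a,n,t} ue=∅
  L2: def={n,u} ue=∅
  L3: def={c,n} ue=∅
  L4: def={y} ue=∅
  L5: def={y} ue={n}
  L6: def={a,n} ue=∅

Liveness:
  live L0: ∅→∅
  live L1: ∅→∅
  live L2: ∅→{n}
  live L3: ∅→∅
  live L4: ∅→∅
  live L5: {n}→∅
  live L6: ∅→∅

Conflict graph:
  a: {n,t}
  c: {n,y}
  n: {a,c,t}
  t: {a,n}
  u: ∅
  y: {c}

N(n) = ["a", "c", "t"]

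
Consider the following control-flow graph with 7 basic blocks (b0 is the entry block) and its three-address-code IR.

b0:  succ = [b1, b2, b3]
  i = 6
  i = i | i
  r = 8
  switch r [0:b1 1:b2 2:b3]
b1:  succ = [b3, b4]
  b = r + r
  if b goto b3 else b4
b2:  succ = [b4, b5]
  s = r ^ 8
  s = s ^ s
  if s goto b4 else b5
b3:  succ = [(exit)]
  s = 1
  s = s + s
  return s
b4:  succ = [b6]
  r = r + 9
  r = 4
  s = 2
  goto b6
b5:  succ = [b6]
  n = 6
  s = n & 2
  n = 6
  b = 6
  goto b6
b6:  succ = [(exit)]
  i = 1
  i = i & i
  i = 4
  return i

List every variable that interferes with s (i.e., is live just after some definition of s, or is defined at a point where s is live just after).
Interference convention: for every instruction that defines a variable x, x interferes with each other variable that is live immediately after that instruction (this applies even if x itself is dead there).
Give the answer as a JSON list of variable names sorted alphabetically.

Answer: ["r"]

Analysis:
def/use:
  b0: {i,r} / ∅
  b1: {b} / {r}
  b2: {s} / {r}
  b3: {s} / ∅
  b4: {r,s} / {r}
  b5: {b,n,s} / ∅
  b6: {i} / ∅

Liveness:
  b0: in=∅ out={r}
  b1: in={r} out={r}
  b2: in={r} out={r}
  b3: in=∅ out=∅
  b4: in={r} out=∅
  b5: in=∅ out=∅
  b6: in=∅ out=∅

Conflict graph:
  b — {r}
  i — ∅
  n — ∅
  r — {b,s}
  s — {r}

N(s) = ["r"]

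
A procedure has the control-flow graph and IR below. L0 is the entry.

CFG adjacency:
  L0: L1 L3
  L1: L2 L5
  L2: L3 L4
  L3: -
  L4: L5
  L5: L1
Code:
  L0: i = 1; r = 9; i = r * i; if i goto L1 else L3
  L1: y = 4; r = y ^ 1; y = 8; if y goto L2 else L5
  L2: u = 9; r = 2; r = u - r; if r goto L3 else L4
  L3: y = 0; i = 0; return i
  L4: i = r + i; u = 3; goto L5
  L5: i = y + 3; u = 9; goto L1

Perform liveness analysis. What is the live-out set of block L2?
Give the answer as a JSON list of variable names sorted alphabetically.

Answer: ["i", "r", "y"]

Analysis:
Block summaries:
  L0 def {i,r} use ∅
  L1 def {r,y} use ∅
  L2 def {r,u} use ∅
  L3 def {i,y} use ∅
  L4 def {i,u} use {i,r}
  L5 def {i,u} use {y}

Liveness:
  live L0: ∅→{i}
  live L1: {i}→{i,y}
  live L2: {i,y}→{i,r,y}
  live L3: ∅→∅
  live L4: {i,r,y}→{y}
  live L5: {y}→{i}

live-out(L2) = ["i", "r", "y"]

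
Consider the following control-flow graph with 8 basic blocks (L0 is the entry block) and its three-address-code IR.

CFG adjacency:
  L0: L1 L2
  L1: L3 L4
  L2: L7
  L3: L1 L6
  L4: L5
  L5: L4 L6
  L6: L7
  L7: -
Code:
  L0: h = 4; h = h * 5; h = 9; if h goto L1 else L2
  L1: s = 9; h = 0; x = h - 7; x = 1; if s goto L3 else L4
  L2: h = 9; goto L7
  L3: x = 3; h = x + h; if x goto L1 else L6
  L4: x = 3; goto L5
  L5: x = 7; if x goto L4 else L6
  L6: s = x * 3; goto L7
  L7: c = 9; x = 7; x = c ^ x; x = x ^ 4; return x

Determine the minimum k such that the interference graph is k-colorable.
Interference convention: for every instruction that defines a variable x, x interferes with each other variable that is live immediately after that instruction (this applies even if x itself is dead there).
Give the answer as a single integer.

Per-block:
  L0: def={h} ue=∅
  L1: def={h,s,x} ue=∅
  L2: def={h} ue=∅
  L3: def={h,x} ue={h}
  L4: def={x} ue=∅
  L5: def={x} ue=∅
  L6: def={s} ue={x}
  L7: def={c,x} ue=∅

Liveness:
  live L0: ∅→∅
  live L1: ∅→{h}
  live L2: ∅→∅
  live L3: {h}→{x}
  live L4: ∅→∅
  live L5: ∅→{x}
  live L6: {x}→∅
  live L7: ∅→∅

Interference:
  c: {x}
  h: {s,x}
  s: {h,x}
  x: {c,h,s}

Chromatic number:
  {h,s,x} pairwise interfere (3-clique) ⇒ χ ≥ 3
  3-colouring: r0={x}  r1={c,h}  r2={s}
  χ = 3

Answer: 3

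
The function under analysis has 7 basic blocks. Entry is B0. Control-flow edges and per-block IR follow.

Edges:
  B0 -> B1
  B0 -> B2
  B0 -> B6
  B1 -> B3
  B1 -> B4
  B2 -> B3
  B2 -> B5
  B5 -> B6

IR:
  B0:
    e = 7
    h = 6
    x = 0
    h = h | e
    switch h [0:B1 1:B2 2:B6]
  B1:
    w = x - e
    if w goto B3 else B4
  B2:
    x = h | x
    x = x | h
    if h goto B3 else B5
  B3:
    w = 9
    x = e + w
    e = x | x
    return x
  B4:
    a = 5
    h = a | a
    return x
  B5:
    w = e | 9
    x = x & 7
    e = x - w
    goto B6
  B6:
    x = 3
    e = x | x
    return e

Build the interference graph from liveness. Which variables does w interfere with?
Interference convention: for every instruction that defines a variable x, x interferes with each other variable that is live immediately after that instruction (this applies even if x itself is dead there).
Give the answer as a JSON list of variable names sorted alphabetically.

Block summaries:
  B0: def={e,h,x} ue=∅
  B1: def={w} ue={e,x}
  B2: def={x} ue={h,x}
  B3: def={e,w,x} ue={e}
  B4: def={a,h} ue={x}
  B5: def={e,w,x} ue={e,x}
  B6: def={e,x} ue=∅

Live sets:
  B0: in=∅ out={e,h,x}
  B1: in={e,x} out={e,x}
  B2: in={e,h,x} out={e,x}
  B3: in={e} out=∅
  B4: in={x} out=∅
  B5: in={e,x} out=∅
  B6: in=∅ out=∅

Interfere edges:
  a↔{x}
  e↔{h,w,x}
  h↔{e,x}
  w↔{e,x}
  x↔{a,e,h,w}

N(w) = ["e", "x"]

Answer: ["e", "x"]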